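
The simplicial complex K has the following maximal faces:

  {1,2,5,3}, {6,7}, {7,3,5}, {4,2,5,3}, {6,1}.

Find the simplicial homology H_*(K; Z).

Fix the vertex order 1 < 2 < 3 < 4 < 5 < 6 < 7 and write every simplex with vertices in increasing order. Then dim K = 3 and the simplices of K are:

  0-simplices (7): [1], [2], [3], [4], [5], [6], [7]
  1-simplices (13): [1,2], [1,3], [1,5], [1,6], [2,3], [2,4], [2,5], [3,4], [3,5], [3,7], [4,5], [5,7], [6,7]
  2-simplices (8): [1,2,3], [1,2,5], [1,3,5], [2,3,4], [2,3,5], [2,4,5], [3,4,5], [3,5,7]
  3-simplices (2): [1,2,3,5], [2,3,4,5]

so the chain groups are C_0 ≅ Z^7, C_1 ≅ Z^13, C_2 ≅ Z^8, C_3 ≅ Z^2.

The boundary map ∂_1: C_1 → C_0 maps an edge to its endpoints' difference, ∂[p,q] = q − p. For instance
  ∂[2,5] = [5] − [2].
The resulting 7×13 matrix has rank 6, and its Smith normal form has invariant factors (1,1,1,1,1,1).

∂_2: C_2 → C_1 sends each 2-simplex [p,q,r] to [q,r] − [p,r] + [p,q]. For instance
  ∂[1,3,5] = [3,5] − [1,5] + [1,3],
  ∂[2,4,5] = [4,5] − [2,5] + [2,4].
The resulting 13×8 matrix has rank 6, and its Smith normal form has invariant factors (1,1,1,1,1,1).

∂_3: C_3 → C_2 sends each 3-simplex σ to the alternating sum Σ_i (−1)^i (σ with its i-th vertex removed). For instance
  ∂[1,2,3,5] = [2,3,5] − [1,3,5] + [1,2,5] − [1,2,3],
  ∂[2,3,4,5] = [3,4,5] − [2,4,5] + [2,3,5] − [2,3,4].
The 8×2 boundary matrix has rank 2 and Smith normal form diag(1,1).

Computing H_k = (kernel of ∂_k) / (image of ∂_{k+1}):

  H_0: rank C_0 − rank ∂_1 = 7 − 6 = 1, and the invariant factors of ∂_1 are all 1, so H_0 = Z.
  H_1: rank ker ∂_1 − rank ∂_2 = (13 − 6) − 6 = 1, and the invariant factors of ∂_2 are all 1, so H_1 = Z.
  H_2: rank ker ∂_2 − rank ∂_3 = (8 − 6) − 2 = 0, and the invariant factors of ∂_3 are all 1, so H_2 = 0.
  H_3: rank ker ∂_3 − rank ∂_4 = (2 − 2) − 0 = 0, and there is no ∂_4, so H_3 = 0.

As a check, the Euler characteristic is 7 − 13 + 8 − 2 = 0, which agrees with 1 − 1 + 0 − 0 = 0.

H_0 = Z,  H_1 = Z,  H_2 = 0,  H_3 = 0.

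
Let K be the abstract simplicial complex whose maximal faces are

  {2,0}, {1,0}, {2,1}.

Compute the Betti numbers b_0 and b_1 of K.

Take the total order 0 < 1 < 2 on the vertex set. Then K (dimension 1) consists of the simplices:

  0-simplices (3): [0], [1], [2]
  1-simplices (3): [0,1], [0,2], [1,2]

giving chain groups C_0 ≅ Z^3, C_1 ≅ Z^3.

∂_1: C_1 → C_0 is given by ∂[p,q] = [q] − [p]. For instance
  ∂[1,2] = [2] − [1].
The 3×3 boundary matrix has rank 2 and Smith normal form diag(1,1).

Now H_k = ker ∂_k / im ∂_{k+1}, so:

  H_0: rank C_0 − rank ∂_1 = 3 − 2 = 1, and the invariant factors of ∂_1 are all 1, so H_0 ≅ Z.
  H_1: rank ker ∂_1 − rank ∂_2 = (3 − 2) − 0 = 1, and there is no ∂_2, so H_1 ≅ Z.

(K is a triangulation of the circle S^1.)

Hence the Betti numbers are b_0 = 1, b_1 = 1.

b_0 = 1, b_1 = 1.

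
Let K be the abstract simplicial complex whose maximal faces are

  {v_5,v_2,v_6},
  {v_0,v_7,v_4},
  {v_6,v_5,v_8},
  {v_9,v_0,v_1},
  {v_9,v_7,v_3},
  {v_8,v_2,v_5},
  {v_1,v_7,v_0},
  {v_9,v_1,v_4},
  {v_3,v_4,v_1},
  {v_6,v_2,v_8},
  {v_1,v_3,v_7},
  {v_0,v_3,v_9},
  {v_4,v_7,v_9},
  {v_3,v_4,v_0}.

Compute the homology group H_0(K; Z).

H_0 ≅ Z^2.

Order the vertices as v_0 < v_1 < v_2 < v_3 < v_4 < v_5 < v_6 < v_7 < v_8 < v_9. Listing each simplex with vertices in this order, K has dimension 2 with simplices:

  0-simplices (10): [v_0], [v_1], [v_2], [v_3], [v_4], [v_5], [v_6], [v_7], [v_8], [v_9]
  1-simplices (21): (21 of them)
  2-simplices (14): (14 of them)

Hence C_0 ≅ Z^10, C_1 ≅ Z^21, C_2 ≅ Z^14.

∂_1: C_1 → C_0 is given by ∂[p,q] = [q] − [p].
This gives a 10×21 integer matrix of rank 8; reducing to Smith normal form yields diagonal entries (1,1,1,1,1,1,1,1).

∂_2: C_2 → C_1 acts by ∂[p,q,r] = [q,r] − [p,r] + [p,q]. For instance
  ∂[v_1,v_4,v_9] = [v_4,v_9] − [v_1,v_9] + [v_1,v_4],
  ∂[v_1,v_3,v_4] = [v_3,v_4] − [v_1,v_4] + [v_1,v_3].
As a 21×14 matrix over Z this has rank 13, with invariant factors (1,1,1,1,1,1,1,1,1,1,1,1,2).

From H_k ≅ ker(∂_k) / im(∂_{k+1}) we obtain:

  H_0: rank C_0 − rank ∂_1 = 10 − 8 = 2, and the invariant factors of ∂_1 are all 1, so H_0 ≅ Z^2.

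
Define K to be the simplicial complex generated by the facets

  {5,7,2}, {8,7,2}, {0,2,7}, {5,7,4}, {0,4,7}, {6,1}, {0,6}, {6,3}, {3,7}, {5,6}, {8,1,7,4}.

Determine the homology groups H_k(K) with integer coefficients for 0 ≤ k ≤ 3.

H_0 ≅ Z,  H_1 ≅ Z^3,  H_2 = 0,  H_3 = 0.

Fix the vertex order 0 < 1 < 2 < 3 < 4 < 5 < 6 < 7 < 8 and write every simplex with vertices in increasing order. Then dim K = 3 and the simplices of K are:

  0-simplices (9): [0], [1], [2], [3], [4], [5], [6], [7], [8]
  1-simplices (19): [0,2], [0,4], [0,6], [0,7], [1,4], [1,6], [1,7], [1,8], [2,5], [2,7], [2,8], [3,6], [3,7], [4,5], [4,7], [4,8], [5,6], [5,7], [7,8]
  2-simplices (9): [0,2,7], [0,4,7], [1,4,7], [1,4,8], [1,7,8], [2,5,7], [2,7,8], [4,5,7], [4,7,8]
  3-simplices (1): [1,4,7,8]

giving chain groups C_0 ≅ Z^9, C_1 ≅ Z^19, C_2 ≅ Z^9, C_3 ≅ Z^1.

Boundary ∂_1: C_1 → C_0 sends each edge [p,q] (with p < q) to q − p. For instance
  ∂[2,7] = [7] − [2].
This gives a 9×19 integer matrix of rank 8; reducing to Smith normal form yields diagonal entries (1,1,1,1,1,1,1,1).

The boundary map ∂_2: C_2 → C_1 maps a triangle to the signed sum of its edges. For instance
  ∂[1,4,7] = [4,7] − [1,7] + [1,4],
  ∂[4,5,7] = [5,7] − [4,7] + [4,5].
As a 19×9 matrix over Z this has rank 8, with invariant factors (1,1,1,1,1,1,1,1).

The boundary map ∂_3: C_3 → C_2 sends each 3-simplex σ to the alternating sum Σ_i (−1)^i (σ with its i-th vertex removed). For instance
  ∂[1,4,7,8] = [4,7,8] − [1,7,8] + [1,4,8] − [1,4,7].
As a 9×1 matrix over Z this has rank 1, with invariant factors (1).

Reading off H_k = ker ∂_k / im ∂_{k+1}:

  H_0: rank C_0 − rank ∂_1 = 9 − 8 = 1, and the invariant factors of ∂_1 are all 1, so H_0 = Z.
  H_1: rank ker ∂_1 − rank ∂_2 = (19 − 8) − 8 = 3, and the invariant factors of ∂_2 are all 1, so H_1 = Z^3.
  H_2: rank ker ∂_2 − rank ∂_3 = (9 − 8) − 1 = 0, and the invariant factors of ∂_3 are all 1, so H_2 = 0.
  H_3: rank ker ∂_3 − rank ∂_4 = (1 − 1) − 0 = 0, and there is no ∂_4, so H_3 = 0.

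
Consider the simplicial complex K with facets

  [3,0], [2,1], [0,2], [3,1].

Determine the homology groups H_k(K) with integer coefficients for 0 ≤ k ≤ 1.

We work with the vertex ordering 0 < 1 < 2 < 3. The simplices of K, each written with vertices in increasing order, are:

  0-simplices (4): [0], [1], [2], [3]
  1-simplices (4): [0,2], [0,3], [1,2], [1,3]

giving chain groups C_0 ≅ Z^4, C_1 ≅ Z^4.

Boundary ∂_1: C_1 → C_0 sends each edge [p,q] (with p < q) to q − p. For instance
  ∂[0,2] = [2] − [0].
As a 4×4 matrix over Z this has rank 3, with invariant factors (1,1,1).

Reading off H_k = ker ∂_k / im ∂_{k+1}:

  H_0: rank C_0 − rank ∂_1 = 4 − 3 = 1, and the invariant factors of ∂_1 are all 1, so H_0 = Z.
  H_1: rank ker ∂_1 − rank ∂_2 = (4 − 3) − 0 = 1, and there is no ∂_2, so H_1 = Z.

As a check, the Euler characteristic is 4 − 4 = 0, which agrees with 1 − 1 = 0.

H_0 ≅ Z,  H_1 ≅ Z.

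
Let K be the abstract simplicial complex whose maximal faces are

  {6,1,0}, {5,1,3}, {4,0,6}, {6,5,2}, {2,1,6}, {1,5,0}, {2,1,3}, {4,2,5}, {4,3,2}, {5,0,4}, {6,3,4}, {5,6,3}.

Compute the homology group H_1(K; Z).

We work with the vertex ordering 0 < 1 < 2 < 3 < 4 < 5 < 6. The simplices of K, each written with vertices in increasing order, are:

  0-simplices (7): [0], [1], [2], [3], [4], [5], [6]
  1-simplices (18): [0,1], [0,4], [0,5], [0,6], [1,2], [1,3], [1,5], [1,6], [2,3], [2,4], [2,5], [2,6], [3,4], [3,5], [3,6], [4,5], [4,6], [5,6]
  2-simplices (12): [0,1,5], [0,1,6], [0,4,5], [0,4,6], [1,2,3], [1,2,6], [1,3,5], [2,3,4], [2,4,5], [2,5,6], [3,4,6], [3,5,6]

so the chain groups are C_0 ≅ Z^7, C_1 ≅ Z^18, C_2 ≅ Z^12.

The boundary map ∂_1: C_1 → C_0 maps an edge to its endpoints' difference, ∂[p,q] = q − p.
This gives a 7×18 integer matrix of rank 6; reducing to Smith normal form yields diagonal entries (1,1,1,1,1,1).

∂_2: C_2 → C_1 sends each 2-simplex [p,q,r] to [q,r] − [p,r] + [p,q]. For instance
  ∂[0,4,5] = [4,5] − [0,5] + [0,4],
  ∂[2,4,5] = [4,5] − [2,5] + [2,4].
The resulting 18×12 matrix has rank 12, and its Smith normal form has invariant factors (1,1,1,1,1,1,1,1,1,1,1,2).

Reading off H_k = ker ∂_k / im ∂_{k+1}:

  H_1: rank ker ∂_1 − rank ∂_2 = (18 − 6) − 12 = 0, and ∂_2 has invariant factor 2 > 1, so H_1 ≅ Z/2.

H_1 ≅ Z/2.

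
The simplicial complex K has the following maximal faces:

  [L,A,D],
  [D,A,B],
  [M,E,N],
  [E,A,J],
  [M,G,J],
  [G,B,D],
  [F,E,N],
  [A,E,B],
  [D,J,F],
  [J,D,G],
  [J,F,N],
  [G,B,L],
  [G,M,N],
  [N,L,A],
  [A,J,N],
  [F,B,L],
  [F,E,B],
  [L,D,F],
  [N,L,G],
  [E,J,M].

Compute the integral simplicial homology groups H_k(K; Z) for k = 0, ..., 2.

Fix the vertex order A < B < D < E < F < G < J < L < M < N and write every simplex with vertices in increasing order. Then dim K = 2 and the simplices of K are:

  0-simplices (10): A, B, D, E, F, G, J, L, M, N
  1-simplices (30): AB, AD, AE, AJ, AL, AN, BD, BE, BF, BG, BL, DF, DG, DJ, DL, EF, EJ, EM, EN, FJ, FL, FN, GJ, GL, GM, GN, JM, JN, LN, MN
  2-simplices (20): ABD, ABE, ADL, AEJ, AJN, ALN, BDG, BEF, BFL, BGL, DFJ, DFL, DGJ, EFN, EJM, EMN, FJN, GJM, GLN, GMN

so the chain groups are C_0 ≅ Z^10, C_1 ≅ Z^30, C_2 ≅ Z^20.

Boundary ∂_1: C_1 → C_0 maps an edge to its endpoints' difference, ∂[p,q] = q − p.
This gives a 10×30 integer matrix of rank 9; reducing to Smith normal form yields diagonal entries (1,1,1,1,1,1,1,1,1).

∂_2: C_2 → C_1 sends each 2-simplex [p,q,r] to [q,r] − [p,r] + [p,q]. For instance
  ∂FJN = JN − FN + FJ,
  ∂ALN = LN − AN + AL.
This gives a 30×20 integer matrix of rank 20; reducing to Smith normal form yields diagonal entries (1,1,1,1,1,1,1,1,1,1,1,1,1,1,1,1,1,1,1,2).

Now H_k = ker ∂_k / im ∂_{k+1}, so:

  H_0: rank C_0 − rank ∂_1 = 10 − 9 = 1, and the invariant factors of ∂_1 are all 1, so H_0 ≅ Z.
  H_1: rank ker ∂_1 − rank ∂_2 = (30 − 9) − 20 = 1, and ∂_2 has invariant factor 2 > 1, so H_1 ≅ Z ⊕ Z/2.
  H_2: rank ker ∂_2 − rank ∂_3 = (20 − 20) − 0 = 0, and there is no ∂_3, so H_2 ≅ 0.

H_0 = Z,  H_1 = Z ⊕ Z/2,  H_2 = 0.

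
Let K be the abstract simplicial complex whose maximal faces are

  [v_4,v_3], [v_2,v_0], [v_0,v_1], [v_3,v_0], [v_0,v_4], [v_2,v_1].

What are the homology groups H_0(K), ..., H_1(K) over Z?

H_0 = Z,  H_1 = Z^2.

Fix the vertex order v_0 < v_1 < v_2 < v_3 < v_4 and write every simplex with vertices in increasing order. Then dim K = 1 and the simplices of K are:

  0-simplices (5): [v_0], [v_1], [v_2], [v_3], [v_4]
  1-simplices (6): [v_0,v_1], [v_0,v_2], [v_0,v_3], [v_0,v_4], [v_1,v_2], [v_3,v_4]

giving chain groups C_0 ≅ Z^5, C_1 ≅ Z^6.

The boundary map ∂_1: C_1 → C_0 maps an edge to its endpoints' difference, ∂[p,q] = q − p. For instance
  ∂[v_0,v_2] = [v_2] − [v_0].
The resulting 5×6 matrix has rank 4, and its Smith normal form has invariant factors (1,1,1,1).

From H_k ≅ ker(∂_k) / im(∂_{k+1}) we obtain:

  H_0: rank C_0 − rank ∂_1 = 5 − 4 = 1, and the invariant factors of ∂_1 are all 1, so H_0 ≅ Z.
  H_1: rank ker ∂_1 − rank ∂_2 = (6 − 4) − 0 = 2, and there is no ∂_2, so H_1 ≅ Z^2.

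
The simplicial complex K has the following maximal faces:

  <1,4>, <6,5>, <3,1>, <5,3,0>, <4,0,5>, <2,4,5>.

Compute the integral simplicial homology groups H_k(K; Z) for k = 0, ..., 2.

H_0 = Z,  H_1 = Z,  H_2 = 0.

Take the total order 0 < 1 < 2 < 3 < 4 < 5 < 6 on the vertex set. Then K (dimension 2) consists of the simplices:

  0-simplices (7): [0], [1], [2], [3], [4], [5], [6]
  1-simplices (10): [0,3], [0,4], [0,5], [1,3], [1,4], [2,4], [2,5], [3,5], [4,5], [5,6]
  2-simplices (3): [0,3,5], [0,4,5], [2,4,5]

giving chain groups C_0 ≅ Z^7, C_1 ≅ Z^10, C_2 ≅ Z^3.

The boundary map ∂_1: C_1 → C_0 maps an edge to its endpoints' difference, ∂[p,q] = q − p. For instance
  ∂[0,4] = [4] − [0].
This gives a 7×10 integer matrix of rank 6; reducing to Smith normal form yields diagonal entries (1,1,1,1,1,1).

Boundary ∂_2: C_2 → C_1 maps a triangle to the signed sum of its edges. For instance
  ∂[0,3,5] = [3,5] − [0,5] + [0,3],
  ∂[0,4,5] = [4,5] − [0,5] + [0,4].
This gives a 10×3 integer matrix of rank 3; reducing to Smith normal form yields diagonal entries (1,1,1).

Reading off H_k = ker ∂_k / im ∂_{k+1}:

  H_0: rank C_0 − rank ∂_1 = 7 − 6 = 1, and the invariant factors of ∂_1 are all 1, so H_0 = Z.
  H_1: rank ker ∂_1 − rank ∂_2 = (10 − 6) − 3 = 1, and the invariant factors of ∂_2 are all 1, so H_1 = Z.
  H_2: rank ker ∂_2 − rank ∂_3 = (3 − 3) − 0 = 0, and there is no ∂_3, so H_2 = 0.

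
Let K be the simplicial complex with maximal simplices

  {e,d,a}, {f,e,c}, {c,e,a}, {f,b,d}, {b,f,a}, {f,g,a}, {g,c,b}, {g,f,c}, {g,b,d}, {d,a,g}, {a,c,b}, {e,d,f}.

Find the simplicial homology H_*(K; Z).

Order the vertices as a < b < c < d < e < f < g. Listing each simplex with vertices in this order, K has dimension 2 with simplices:

  0-simplices (7): a, b, c, d, e, f, g
  1-simplices (18): ab, ac, ad, ae, af, ag, bc, bd, bf, bg, ce, cf, cg, de, df, dg, ef, fg
  2-simplices (12): abc, abf, ace, ade, adg, afg, bcg, bdf, bdg, cef, cfg, def

Hence C_0 ≅ Z^7, C_1 ≅ Z^18, C_2 ≅ Z^12.

∂_1: C_1 → C_0 sends each edge [p,q] (with p < q) to q − p. For instance
  ∂df = f − d.
As a 7×18 matrix over Z this has rank 6, with invariant factors (1,1,1,1,1,1).

Boundary ∂_2: C_2 → C_1 acts by ∂[p,q,r] = [q,r] − [p,r] + [p,q]. For instance
  ∂bdg = dg − bg + bd,
  ∂abf = bf − af + ab.
The resulting 18×12 matrix has rank 12, and its Smith normal form has invariant factors (1,1,1,1,1,1,1,1,1,1,1,2).

Computing H_k = (kernel of ∂_k) / (image of ∂_{k+1}):

  H_0: rank C_0 − rank ∂_1 = 7 − 6 = 1, and the invariant factors of ∂_1 are all 1, so H_0 = Z.
  H_1: rank ker ∂_1 − rank ∂_2 = (18 − 6) − 12 = 0, and ∂_2 has invariant factor 2 > 1, so H_1 = Z/2.
  H_2: rank ker ∂_2 − rank ∂_3 = (12 − 12) − 0 = 0, and there is no ∂_3, so H_2 = 0.

As a check, the Euler characteristic is 7 − 18 + 12 = 1, which agrees with 1 − 0 + 0 = 1.

H_0 = Z,  H_1 = Z/2,  H_2 = 0.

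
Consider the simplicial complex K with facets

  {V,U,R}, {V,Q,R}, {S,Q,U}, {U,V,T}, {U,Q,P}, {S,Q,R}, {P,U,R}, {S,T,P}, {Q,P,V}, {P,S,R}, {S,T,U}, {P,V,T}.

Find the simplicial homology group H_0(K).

H_0 ≅ Z.

K has 7 vertices, 18 edges, 12 triangles.
rank ∂_0 = 0, rank ∂_1 = 6 ⇒ b_0 = 7 − 0 − 6 = 1; all invariant factors of ∂_1 are 1 so no torsion. So H_0 = Z.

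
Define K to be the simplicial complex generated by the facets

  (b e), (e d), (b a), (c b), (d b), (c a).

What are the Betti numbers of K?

b_0 = 1, b_1 = 2.

We work with the vertex ordering a < b < c < d < e. The simplices of K, each written with vertices in increasing order, are:

  0-simplices (5): a, b, c, d, e
  1-simplices (6): ab, ac, bc, bd, be, de

giving chain groups C_0 ≅ Z^5, C_1 ≅ Z^6.

The boundary map ∂_1: C_1 → C_0 maps an edge to its endpoints' difference, ∂[p,q] = q − p. For instance
  ∂de = e − d.
As a 5×6 matrix over Z this has rank 4, with invariant factors (1,1,1,1).

From H_k ≅ ker(∂_k) / im(∂_{k+1}) we obtain:

  H_0: rank C_0 − rank ∂_1 = 5 − 4 = 1, and the invariant factors of ∂_1 are all 1, so H_0 = Z.
  H_1: rank ker ∂_1 − rank ∂_2 = (6 − 4) − 0 = 2, and there is no ∂_2, so H_1 = Z^2.

(K is a triangulation of a wedge of 2 circles.)

Hence the Betti numbers are b_0 = 1, b_1 = 2.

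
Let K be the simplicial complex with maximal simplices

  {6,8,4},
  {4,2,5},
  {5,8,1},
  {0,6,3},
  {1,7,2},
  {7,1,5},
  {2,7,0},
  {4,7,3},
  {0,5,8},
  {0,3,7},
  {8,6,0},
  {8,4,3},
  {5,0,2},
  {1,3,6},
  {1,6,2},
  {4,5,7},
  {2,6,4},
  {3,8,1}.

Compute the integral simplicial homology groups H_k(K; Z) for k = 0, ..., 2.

Order the vertices as 0 < 1 < 2 < 3 < 4 < 5 < 6 < 7 < 8. Listing each simplex with vertices in this order, K has dimension 2 with simplices:

  0-simplices (9): [0], [1], [2], [3], [4], [5], [6], [7], [8]
  1-simplices (27): (27 of them)
  2-simplices (18): [0,2,5], [0,2,7], [0,3,6], [0,3,7], [0,5,8], [0,6,8], [1,2,6], [1,2,7], [1,3,6], [1,3,8], [1,5,7], [1,5,8], [2,4,5], [2,4,6], [3,4,7], [3,4,8], [4,5,7], [4,6,8]

giving chain groups C_0 ≅ Z^9, C_1 ≅ Z^27, C_2 ≅ Z^18.

∂_1: C_1 → C_0 maps an edge to its endpoints' difference, ∂[p,q] = q − p.
This gives a 9×27 integer matrix of rank 8; reducing to Smith normal form yields diagonal entries (1,1,1,1,1,1,1,1).

∂_2: C_2 → C_1 sends each 2-simplex [p,q,r] to [q,r] − [p,r] + [p,q]. For instance
  ∂[1,3,8] = [3,8] − [1,8] + [1,3],
  ∂[3,4,8] = [4,8] − [3,8] + [3,4].
As a 27×18 matrix over Z this has rank 18, with invariant factors (1,1,1,1,1,1,1,1,1,1,1,1,1,1,1,1,1,2).

Computing H_k = (kernel of ∂_k) / (image of ∂_{k+1}):

  H_0: rank C_0 − rank ∂_1 = 9 − 8 = 1, and the invariant factors of ∂_1 are all 1, so H_0 = Z.
  H_1: rank ker ∂_1 − rank ∂_2 = (27 − 8) − 18 = 1, and ∂_2 has invariant factor 2 > 1, so H_1 = Z ⊕ Z/2.
  H_2: rank ker ∂_2 − rank ∂_3 = (18 − 18) − 0 = 0, and there is no ∂_3, so H_2 = 0.

As a check, the Euler characteristic is 9 − 27 + 18 = 0, which agrees with 1 − 1 + 0 = 0.

H_0 = Z,  H_1 = Z ⊕ Z/2,  H_2 = 0.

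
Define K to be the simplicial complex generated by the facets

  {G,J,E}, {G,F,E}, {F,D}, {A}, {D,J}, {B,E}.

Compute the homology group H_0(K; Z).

H_0 = Z^2.

Order the vertices as A < B < D < E < F < G < J. Listing each simplex with vertices in this order, K has dimension 2 with simplices:

  0-simplices (7): A, B, D, E, F, G, J
  1-simplices (8): BE, DF, DJ, EF, EG, EJ, FG, GJ
  2-simplices (2): EFG, EGJ

giving chain groups C_0 ≅ Z^7, C_1 ≅ Z^8, C_2 ≅ Z^2.

Boundary ∂_1: C_1 → C_0 sends each edge [p,q] (with p < q) to q − p. For instance
  ∂EG = G − E.
The 7×8 boundary matrix has rank 5 and Smith normal form diag(1,1,1,1,1).

The boundary map ∂_2: C_2 → C_1 sends each 2-simplex [p,q,r] to [q,r] − [p,r] + [p,q]. For instance
  ∂EFG = FG − EG + EF,
  ∂EGJ = GJ − EJ + EG.
As a 8×2 matrix over Z this has rank 2, with invariant factors (1,1).

Reading off H_k = ker ∂_k / im ∂_{k+1}:

  H_0: rank C_0 − rank ∂_1 = 7 − 5 = 2, and the invariant factors of ∂_1 are all 1, so H_0 ≅ Z^2.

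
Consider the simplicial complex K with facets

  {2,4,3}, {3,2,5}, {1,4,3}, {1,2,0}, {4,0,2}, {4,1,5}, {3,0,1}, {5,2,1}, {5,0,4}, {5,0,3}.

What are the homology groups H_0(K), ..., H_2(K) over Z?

H_0 ≅ Z,  H_1 ≅ Z/2,  H_2 = 0.

Take the total order 0 < 1 < 2 < 3 < 4 < 5 on the vertex set. Then K (dimension 2) consists of the simplices:

  0-simplices (6): [0], [1], [2], [3], [4], [5]
  1-simplices (15): [0,1], [0,2], [0,3], [0,4], [0,5], [1,2], [1,3], [1,4], [1,5], [2,3], [2,4], [2,5], [3,4], [3,5], [4,5]
  2-simplices (10): [0,1,2], [0,1,3], [0,2,4], [0,3,5], [0,4,5], [1,2,5], [1,3,4], [1,4,5], [2,3,4], [2,3,5]

Hence C_0 ≅ Z^6, C_1 ≅ Z^15, C_2 ≅ Z^10.

∂_1: C_1 → C_0 sends each edge [p,q] (with p < q) to q − p. For instance
  ∂[2,3] = [3] − [2].
The resulting 6×15 matrix has rank 5, and its Smith normal form has invariant factors (1,1,1,1,1).

The boundary map ∂_2: C_2 → C_1 acts by ∂[p,q,r] = [q,r] − [p,r] + [p,q]. For instance
  ∂[0,3,5] = [3,5] − [0,5] + [0,3],
  ∂[2,3,5] = [3,5] − [2,5] + [2,3].
As a 15×10 matrix over Z this has rank 10, with invariant factors (1,1,1,1,1,1,1,1,1,2).

Now H_k = ker ∂_k / im ∂_{k+1}, so:

  H_0: rank C_0 − rank ∂_1 = 6 − 5 = 1, and the invariant factors of ∂_1 are all 1, so H_0 = Z.
  H_1: rank ker ∂_1 − rank ∂_2 = (15 − 5) − 10 = 0, and ∂_2 has invariant factor 2 > 1, so H_1 = Z/2.
  H_2: rank ker ∂_2 − rank ∂_3 = (10 − 10) − 0 = 0, and there is no ∂_3, so H_2 = 0.

(K is a triangulation of the real projective plane RP^2.)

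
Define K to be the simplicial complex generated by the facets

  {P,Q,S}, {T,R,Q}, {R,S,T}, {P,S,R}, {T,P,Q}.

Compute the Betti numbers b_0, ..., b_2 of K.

b_0 = 1, b_1 = 1, b_2 = 0.

K has 5 vertices, 10 edges, 5 triangles.
rank ∂_0 = 0, rank ∂_1 = 4 ⇒ b_0 = 5 − 0 − 4 = 1; all invariant factors of ∂_1 are 1 so no torsion. So H_0 ≅ Z.
rank ∂_1 = 4, rank ∂_2 = 5 ⇒ b_1 = 10 − 4 − 5 = 1; all invariant factors of ∂_2 are 1 so no torsion. So H_1 ≅ Z.
rank ∂_2 = 5, rank ∂_3 = 0 ⇒ b_2 = 5 − 5 − 0 = 0. So H_2 ≅ 0.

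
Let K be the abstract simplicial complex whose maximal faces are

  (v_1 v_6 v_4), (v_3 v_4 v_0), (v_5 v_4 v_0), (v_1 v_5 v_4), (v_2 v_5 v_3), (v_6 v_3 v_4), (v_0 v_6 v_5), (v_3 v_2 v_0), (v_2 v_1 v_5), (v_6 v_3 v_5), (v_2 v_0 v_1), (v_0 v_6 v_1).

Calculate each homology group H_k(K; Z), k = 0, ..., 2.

Fix the vertex order v_0 < v_1 < v_2 < v_3 < v_4 < v_5 < v_6 and write every simplex with vertices in increasing order. Then dim K = 2 and the simplices of K are:

  0-simplices (7): [v_0], [v_1], [v_2], [v_3], [v_4], [v_5], [v_6]
  1-simplices (18): (18 of them)
  2-simplices (12): (12 of them)

Hence C_0 ≅ Z^7, C_1 ≅ Z^18, C_2 ≅ Z^12.

The boundary map ∂_1: C_1 → C_0 maps an edge to its endpoints' difference, ∂[p,q] = q − p. For instance
  ∂[v_1,v_5] = [v_5] − [v_1].
This gives a 7×18 integer matrix of rank 6; reducing to Smith normal form yields diagonal entries (1,1,1,1,1,1).

The boundary map ∂_2: C_2 → C_1 maps a triangle to the signed sum of its edges. For instance
  ∂[v_0,v_1,v_6] = [v_1,v_6] − [v_0,v_6] + [v_0,v_1],
  ∂[v_2,v_3,v_5] = [v_3,v_5] − [v_2,v_5] + [v_2,v_3].
This gives a 18×12 integer matrix of rank 12; reducing to Smith normal form yields diagonal entries (1,1,1,1,1,1,1,1,1,1,1,2).

Reading off H_k = ker ∂_k / im ∂_{k+1}:

  H_0: rank C_0 − rank ∂_1 = 7 − 6 = 1, and the invariant factors of ∂_1 are all 1, so H_0 ≅ Z.
  H_1: rank ker ∂_1 − rank ∂_2 = (18 − 6) − 12 = 0, and ∂_2 has invariant factor 2 > 1, so H_1 ≅ Z/2.
  H_2: rank ker ∂_2 − rank ∂_3 = (12 − 12) − 0 = 0, and there is no ∂_3, so H_2 ≅ 0.

As a check, the Euler characteristic is 7 − 18 + 12 = 1, which agrees with 1 − 0 + 0 = 1.
(K is a triangulation of the real projective plane RP^2.)

H_0 = Z,  H_1 = Z/2,  H_2 = 0.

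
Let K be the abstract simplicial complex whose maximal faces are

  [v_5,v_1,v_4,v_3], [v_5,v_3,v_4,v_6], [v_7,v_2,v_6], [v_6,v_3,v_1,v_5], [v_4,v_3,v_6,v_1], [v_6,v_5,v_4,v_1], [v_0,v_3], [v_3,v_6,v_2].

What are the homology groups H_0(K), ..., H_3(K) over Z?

Order the vertices as v_0 < v_1 < v_2 < v_3 < v_4 < v_5 < v_6 < v_7. Listing each simplex with vertices in this order, K has dimension 3 with simplices:

  0-simplices (8): [v_0], [v_1], [v_2], [v_3], [v_4], [v_5], [v_6], [v_7]
  1-simplices (15): (15 of them)
  2-simplices (12): (12 of them)
  3-simplices (5): [v_1,v_3,v_4,v_5], [v_1,v_3,v_4,v_6], [v_1,v_3,v_5,v_6], [v_1,v_4,v_5,v_6], [v_3,v_4,v_5,v_6]

Hence C_0 ≅ Z^8, C_1 ≅ Z^15, C_2 ≅ Z^12, C_3 ≅ Z^5.

∂_1: C_1 → C_0 sends each edge [p,q] (with p < q) to q − p. For instance
  ∂[v_3,v_6] = [v_6] − [v_3].
The 8×15 boundary matrix has rank 7 and Smith normal form diag(1,1,1,1,1,1,1).

Boundary ∂_2: C_2 → C_1 sends each 2-simplex [p,q,r] to [q,r] − [p,r] + [p,q]. For instance
  ∂[v_2,v_3,v_6] = [v_3,v_6] − [v_2,v_6] + [v_2,v_3],
  ∂[v_2,v_6,v_7] = [v_6,v_7] − [v_2,v_7] + [v_2,v_6].
As a 15×12 matrix over Z this has rank 8, with invariant factors (1,1,1,1,1,1,1,1).

Boundary ∂_3: C_3 → C_2 sends each 3-simplex σ to the alternating sum Σ_i (−1)^i (σ with its i-th vertex removed). For instance
  ∂[v_1,v_4,v_5,v_6] = [v_4,v_5,v_6] − [v_1,v_5,v_6] + [v_1,v_4,v_6] − [v_1,v_4,v_5],
  ∂[v_1,v_3,v_5,v_6] = [v_3,v_5,v_6] − [v_1,v_5,v_6] + [v_1,v_3,v_6] − [v_1,v_3,v_5].
The 12×5 boundary matrix has rank 4 and Smith normal form diag(1,1,1,1).

Now H_k = ker ∂_k / im ∂_{k+1}, so:

  H_0: rank C_0 − rank ∂_1 = 8 − 7 = 1, and the invariant factors of ∂_1 are all 1, so H_0 = Z.
  H_1: rank ker ∂_1 − rank ∂_2 = (15 − 7) − 8 = 0, and the invariant factors of ∂_2 are all 1, so H_1 = 0.
  H_2: rank ker ∂_2 − rank ∂_3 = (12 − 8) − 4 = 0, and the invariant factors of ∂_3 are all 1, so H_2 = 0.
  H_3: rank ker ∂_3 − rank ∂_4 = (5 − 4) − 0 = 1, and there is no ∂_4, so H_3 = Z.

As a check, the Euler characteristic is 8 − 15 + 12 − 5 = 0, which agrees with 1 − 0 + 0 − 1 = 0.

H_0 = Z,  H_1 = 0,  H_2 = 0,  H_3 = Z.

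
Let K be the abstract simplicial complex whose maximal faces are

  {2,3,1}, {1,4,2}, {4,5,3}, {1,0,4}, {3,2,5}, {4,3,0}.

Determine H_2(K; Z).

H_2 ≅ 0.

We work with the vertex ordering 0 < 1 < 2 < 3 < 4 < 5. The simplices of K, each written with vertices in increasing order, are:

  0-simplices (6): [0], [1], [2], [3], [4], [5]
  1-simplices (12): [0,1], [0,3], [0,4], [1,2], [1,3], [1,4], [2,3], [2,4], [2,5], [3,4], [3,5], [4,5]
  2-simplices (6): [0,1,4], [0,3,4], [1,2,3], [1,2,4], [2,3,5], [3,4,5]

so the chain groups are C_0 ≅ Z^6, C_1 ≅ Z^12, C_2 ≅ Z^6.

The boundary map ∂_1: C_1 → C_0 maps an edge to its endpoints' difference, ∂[p,q] = q − p. For instance
  ∂[3,5] = [5] − [3].
The 6×12 boundary matrix has rank 5 and Smith normal form diag(1,1,1,1,1).

Boundary ∂_2: C_2 → C_1 acts by ∂[p,q,r] = [q,r] − [p,r] + [p,q]. For instance
  ∂[3,4,5] = [4,5] − [3,5] + [3,4],
  ∂[1,2,3] = [2,3] − [1,3] + [1,2].
The 12×6 boundary matrix has rank 6 and Smith normal form diag(1,1,1,1,1,1).

From H_k ≅ ker(∂_k) / im(∂_{k+1}) we obtain:

  H_2: rank ker ∂_2 − rank ∂_3 = (6 − 6) − 0 = 0, and there is no ∂_3, so H_2 = 0.

(K is a triangulation of the cylinder S^1 x I.)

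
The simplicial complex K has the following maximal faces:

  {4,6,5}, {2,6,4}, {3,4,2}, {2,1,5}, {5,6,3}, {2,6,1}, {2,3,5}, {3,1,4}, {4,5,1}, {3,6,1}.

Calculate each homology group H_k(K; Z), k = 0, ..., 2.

H_0 = Z,  H_1 = Z/2Z,  H_2 = 0.

Fix the vertex order 1 < 2 < 3 < 4 < 5 < 6 and write every simplex with vertices in increasing order. Then dim K = 2 and the simplices of K are:

  0-simplices (6): [1], [2], [3], [4], [5], [6]
  1-simplices (15): [1,2], [1,3], [1,4], [1,5], [1,6], [2,3], [2,4], [2,5], [2,6], [3,4], [3,5], [3,6], [4,5], [4,6], [5,6]
  2-simplices (10): [1,2,5], [1,2,6], [1,3,4], [1,3,6], [1,4,5], [2,3,4], [2,3,5], [2,4,6], [3,5,6], [4,5,6]

Hence C_0 ≅ Z^6, C_1 ≅ Z^15, C_2 ≅ Z^10.

∂_1: C_1 → C_0 sends each edge [p,q] (with p < q) to q − p. For instance
  ∂[2,4] = [4] − [2].
The 6×15 boundary matrix has rank 5 and Smith normal form diag(1,1,1,1,1).

∂_2: C_2 → C_1 acts by ∂[p,q,r] = [q,r] − [p,r] + [p,q]. For instance
  ∂[2,3,5] = [3,5] − [2,5] + [2,3],
  ∂[1,2,5] = [2,5] − [1,5] + [1,2].
The 15×10 boundary matrix has rank 10 and Smith normal form diag(1,1,1,1,1,1,1,1,1,2).

Computing H_k = (kernel of ∂_k) / (image of ∂_{k+1}):

  H_0: rank C_0 − rank ∂_1 = 6 − 5 = 1, and the invariant factors of ∂_1 are all 1, so H_0 = Z.
  H_1: rank ker ∂_1 − rank ∂_2 = (15 − 5) − 10 = 0, and ∂_2 has invariant factor 2 > 1, so H_1 = Z/2Z.
  H_2: rank ker ∂_2 − rank ∂_3 = (10 − 10) − 0 = 0, and there is no ∂_3, so H_2 = 0.

As a check, the Euler characteristic is 6 − 15 + 10 = 1, which agrees with 1 − 0 + 0 = 1.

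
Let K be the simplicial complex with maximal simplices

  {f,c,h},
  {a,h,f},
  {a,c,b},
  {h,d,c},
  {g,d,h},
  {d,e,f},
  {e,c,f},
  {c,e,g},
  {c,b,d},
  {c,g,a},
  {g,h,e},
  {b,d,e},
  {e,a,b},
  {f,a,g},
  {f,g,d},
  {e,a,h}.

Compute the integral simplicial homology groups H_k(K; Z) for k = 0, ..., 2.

H_0 ≅ Z,  H_1 ≅ Z^2,  H_2 ≅ Z.

Fix the vertex order a < b < c < d < e < f < g < h and write every simplex with vertices in increasing order. Then dim K = 2 and the simplices of K are:

  0-simplices (8): a, b, c, d, e, f, g, h
  1-simplices (24): ab, ac, ae, af, ag, ah, bc, bd, be, cd, ce, cf, cg, ch, de, df, dg, dh, ef, eg, eh, fg, fh, gh
  2-simplices (16): abc, abe, acg, aeh, afg, afh, bcd, bde, cdh, cef, ceg, cfh, def, dfg, dgh, egh

Hence C_0 ≅ Z^8, C_1 ≅ Z^24, C_2 ≅ Z^16.

Boundary ∂_1: C_1 → C_0 maps an edge to its endpoints' difference, ∂[p,q] = q − p. For instance
  ∂ac = c − a.
This gives a 8×24 integer matrix of rank 7; reducing to Smith normal form yields diagonal entries (1,1,1,1,1,1,1).

∂_2: C_2 → C_1 sends each 2-simplex [p,q,r] to [q,r] − [p,r] + [p,q]. For instance
  ∂aeh = eh − ah + ae,
  ∂dfg = fg − dg + df.
The resulting 24×16 matrix has rank 15, and its Smith normal form has invariant factors (1,1,1,1,1,1,1,1,1,1,1,1,1,1,1).

Computing H_k = (kernel of ∂_k) / (image of ∂_{k+1}):

  H_0: rank C_0 − rank ∂_1 = 8 − 7 = 1, and the invariant factors of ∂_1 are all 1, so H_0 = Z.
  H_1: rank ker ∂_1 − rank ∂_2 = (24 − 7) − 15 = 2, and the invariant factors of ∂_2 are all 1, so H_1 = Z^2.
  H_2: rank ker ∂_2 − rank ∂_3 = (16 − 15) − 0 = 1, and there is no ∂_3, so H_2 = Z.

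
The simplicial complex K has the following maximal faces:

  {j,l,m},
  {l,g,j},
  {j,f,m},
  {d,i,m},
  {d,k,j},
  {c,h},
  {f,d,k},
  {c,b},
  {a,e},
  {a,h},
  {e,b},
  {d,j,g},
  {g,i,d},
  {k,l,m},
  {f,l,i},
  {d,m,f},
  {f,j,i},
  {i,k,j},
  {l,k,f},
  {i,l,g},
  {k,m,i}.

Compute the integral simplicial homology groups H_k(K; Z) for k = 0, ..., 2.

H_0 ≅ Z^2,  H_1 ≅ Z^3,  H_2 ≅ Z.

We work with the vertex ordering a < b < c < d < e < f < g < h < i < j < k < l < m. The simplices of K, each written with vertices in increasing order, are:

  0-simplices (13): a, b, c, d, e, f, g, h, i, j, k, l, m
  1-simplices (29): ae, ah, bc, be, ch, df, dg, di, dj, dk, dm, fi, fj, fk, fl, fm, gi, gj, gl, ij, ik, il, im, jk, jl, jm, kl, km, lm
  2-simplices (16): dfk, dfm, dgi, dgj, dim, djk, fij, fil, fjm, fkl, gil, gjl, ijk, ikm, jlm, klm

Hence C_0 ≅ Z^13, C_1 ≅ Z^29, C_2 ≅ Z^16.

The boundary map ∂_1: C_1 → C_0 is given by ∂[p,q] = [q] − [p]. For instance
  ∂ah = h − a.
The resulting 13×29 matrix has rank 11, and its Smith normal form has invariant factors (1,1,1,1,1,1,1,1,1,1,1).

The boundary map ∂_2: C_2 → C_1 sends each 2-simplex [p,q,r] to [q,r] − [p,r] + [p,q]. For instance
  ∂gil = il − gl + gi,
  ∂fil = il − fl + fi.
The 29×16 boundary matrix has rank 15 and Smith normal form diag(1,1,1,1,1,1,1,1,1,1,1,1,1,1,1).

Reading off H_k = ker ∂_k / im ∂_{k+1}:

  H_0: rank C_0 − rank ∂_1 = 13 − 11 = 2, and the invariant factors of ∂_1 are all 1, so H_0 ≅ Z^2.
  H_1: rank ker ∂_1 − rank ∂_2 = (29 − 11) − 15 = 3, and the invariant factors of ∂_2 are all 1, so H_1 ≅ Z^3.
  H_2: rank ker ∂_2 − rank ∂_3 = (16 − 15) − 0 = 1, and there is no ∂_3, so H_2 ≅ Z.

As a check, the Euler characteristic is 13 − 29 + 16 = 0, which agrees with 2 − 3 + 1 = 0.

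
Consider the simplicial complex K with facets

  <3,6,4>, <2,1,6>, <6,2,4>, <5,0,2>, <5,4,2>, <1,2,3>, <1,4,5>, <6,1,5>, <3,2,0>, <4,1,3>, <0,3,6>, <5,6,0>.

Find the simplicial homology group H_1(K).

Order the vertices as 0 < 1 < 2 < 3 < 4 < 5 < 6. Listing each simplex with vertices in this order, K has dimension 2 with simplices:

  0-simplices (7): [0], [1], [2], [3], [4], [5], [6]
  1-simplices (18): [0,2], [0,3], [0,5], [0,6], [1,2], [1,3], [1,4], [1,5], [1,6], [2,3], [2,4], [2,5], [2,6], [3,4], [3,6], [4,5], [4,6], [5,6]
  2-simplices (12): [0,2,3], [0,2,5], [0,3,6], [0,5,6], [1,2,3], [1,2,6], [1,3,4], [1,4,5], [1,5,6], [2,4,5], [2,4,6], [3,4,6]

so the chain groups are C_0 ≅ Z^7, C_1 ≅ Z^18, C_2 ≅ Z^12.

Boundary ∂_1: C_1 → C_0 is given by ∂[p,q] = [q] − [p].
This gives a 7×18 integer matrix of rank 6; reducing to Smith normal form yields diagonal entries (1,1,1,1,1,1).

The boundary map ∂_2: C_2 → C_1 acts by ∂[p,q,r] = [q,r] − [p,r] + [p,q]. For instance
  ∂[3,4,6] = [4,6] − [3,6] + [3,4],
  ∂[1,4,5] = [4,5] − [1,5] + [1,4].
The 18×12 boundary matrix has rank 12 and Smith normal form diag(1,1,1,1,1,1,1,1,1,1,1,2).

From H_k ≅ ker(∂_k) / im(∂_{k+1}) we obtain:

  H_1: rank ker ∂_1 − rank ∂_2 = (18 − 6) − 12 = 0, and ∂_2 has invariant factor 2 > 1, so H_1 = Z/2.

H_1 ≅ Z/2.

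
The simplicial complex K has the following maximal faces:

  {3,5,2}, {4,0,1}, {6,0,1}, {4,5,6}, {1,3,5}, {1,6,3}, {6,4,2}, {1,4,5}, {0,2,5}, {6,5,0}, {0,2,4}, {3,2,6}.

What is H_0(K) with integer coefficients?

Order the vertices as 0 < 1 < 2 < 3 < 4 < 5 < 6. Listing each simplex with vertices in this order, K has dimension 2 with simplices:

  0-simplices (7): [0], [1], [2], [3], [4], [5], [6]
  1-simplices (18): [0,1], [0,2], [0,4], [0,5], [0,6], [1,3], [1,4], [1,5], [1,6], [2,3], [2,4], [2,5], [2,6], [3,5], [3,6], [4,5], [4,6], [5,6]
  2-simplices (12): [0,1,4], [0,1,6], [0,2,4], [0,2,5], [0,5,6], [1,3,5], [1,3,6], [1,4,5], [2,3,5], [2,3,6], [2,4,6], [4,5,6]

giving chain groups C_0 ≅ Z^7, C_1 ≅ Z^18, C_2 ≅ Z^12.

The boundary map ∂_1: C_1 → C_0 is given by ∂[p,q] = [q] − [p].
This gives a 7×18 integer matrix of rank 6; reducing to Smith normal form yields diagonal entries (1,1,1,1,1,1).

The boundary map ∂_2: C_2 → C_1 maps a triangle to the signed sum of its edges. For instance
  ∂[0,1,6] = [1,6] − [0,6] + [0,1],
  ∂[1,4,5] = [4,5] − [1,5] + [1,4].
The resulting 18×12 matrix has rank 12, and its Smith normal form has invariant factors (1,1,1,1,1,1,1,1,1,1,1,2).

Now H_k = ker ∂_k / im ∂_{k+1}, so:

  H_0: rank C_0 − rank ∂_1 = 7 − 6 = 1, and the invariant factors of ∂_1 are all 1, so H_0 = Z.

H_0 = Z.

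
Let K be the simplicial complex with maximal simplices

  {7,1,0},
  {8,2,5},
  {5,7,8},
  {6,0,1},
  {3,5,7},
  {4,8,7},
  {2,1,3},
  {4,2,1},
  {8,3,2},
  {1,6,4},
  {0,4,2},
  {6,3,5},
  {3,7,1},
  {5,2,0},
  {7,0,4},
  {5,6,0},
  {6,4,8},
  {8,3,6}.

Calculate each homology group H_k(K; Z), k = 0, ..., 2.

H_0 ≅ Z,  H_1 ≅ Z ⊕ Z/2Z,  H_2 = 0.

Take the total order 0 < 1 < 2 < 3 < 4 < 5 < 6 < 7 < 8 on the vertex set. Then K (dimension 2) consists of the simplices:

  0-simplices (9): [0], [1], [2], [3], [4], [5], [6], [7], [8]
  1-simplices (27): (27 of them)
  2-simplices (18): [0,1,6], [0,1,7], [0,2,4], [0,2,5], [0,4,7], [0,5,6], [1,2,3], [1,2,4], [1,3,7], [1,4,6], [2,3,8], [2,5,8], [3,5,6], [3,5,7], [3,6,8], [4,6,8], [4,7,8], [5,7,8]

Hence C_0 ≅ Z^9, C_1 ≅ Z^27, C_2 ≅ Z^18.

∂_1: C_1 → C_0 is given by ∂[p,q] = [q] − [p]. For instance
  ∂[4,6] = [6] − [4].
As a 9×27 matrix over Z this has rank 8, with invariant factors (1,1,1,1,1,1,1,1).

The boundary map ∂_2: C_2 → C_1 maps a triangle to the signed sum of its edges. For instance
  ∂[1,3,7] = [3,7] − [1,7] + [1,3],
  ∂[1,2,3] = [2,3] − [1,3] + [1,2].
As a 27×18 matrix over Z this has rank 18, with invariant factors (1,1,1,1,1,1,1,1,1,1,1,1,1,1,1,1,1,2).

Computing H_k = (kernel of ∂_k) / (image of ∂_{k+1}):

  H_0: rank C_0 − rank ∂_1 = 9 − 8 = 1, and the invariant factors of ∂_1 are all 1, so H_0 = Z.
  H_1: rank ker ∂_1 − rank ∂_2 = (27 − 8) − 18 = 1, and ∂_2 has invariant factor 2 > 1, so H_1 = Z ⊕ Z/2Z.
  H_2: rank ker ∂_2 − rank ∂_3 = (18 − 18) − 0 = 0, and there is no ∂_3, so H_2 = 0.

As a check, the Euler characteristic is 9 − 27 + 18 = 0, which agrees with 1 − 1 + 0 = 0.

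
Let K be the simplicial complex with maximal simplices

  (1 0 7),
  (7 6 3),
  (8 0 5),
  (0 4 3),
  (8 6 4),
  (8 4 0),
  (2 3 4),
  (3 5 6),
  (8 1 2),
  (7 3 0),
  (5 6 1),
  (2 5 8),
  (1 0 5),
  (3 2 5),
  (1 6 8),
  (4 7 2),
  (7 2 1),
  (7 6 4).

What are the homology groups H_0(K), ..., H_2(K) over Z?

H_0 = Z,  H_1 = Z × Z/2,  H_2 = 0.

Fix the vertex order 0 < 1 < 2 < 3 < 4 < 5 < 6 < 7 < 8 and write every simplex with vertices in increasing order. Then dim K = 2 and the simplices of K are:

  0-simplices (9): [0], [1], [2], [3], [4], [5], [6], [7], [8]
  1-simplices (27): (27 of them)
  2-simplices (18): [0,1,5], [0,1,7], [0,3,4], [0,3,7], [0,4,8], [0,5,8], [1,2,7], [1,2,8], [1,5,6], [1,6,8], [2,3,4], [2,3,5], [2,4,7], [2,5,8], [3,5,6], [3,6,7], [4,6,7], [4,6,8]

giving chain groups C_0 ≅ Z^9, C_1 ≅ Z^27, C_2 ≅ Z^18.

Boundary ∂_1: C_1 → C_0 is given by ∂[p,q] = [q] − [p]. For instance
  ∂[1,7] = [7] − [1].
As a 9×27 matrix over Z this has rank 8, with invariant factors (1,1,1,1,1,1,1,1).

Boundary ∂_2: C_2 → C_1 acts by ∂[p,q,r] = [q,r] − [p,r] + [p,q]. For instance
  ∂[2,3,4] = [3,4] − [2,4] + [2,3],
  ∂[0,1,7] = [1,7] − [0,7] + [0,1].
As a 27×18 matrix over Z this has rank 18, with invariant factors (1,1,1,1,1,1,1,1,1,1,1,1,1,1,1,1,1,2).

Reading off H_k = ker ∂_k / im ∂_{k+1}:

  H_0: rank C_0 − rank ∂_1 = 9 − 8 = 1, and the invariant factors of ∂_1 are all 1, so H_0 ≅ Z.
  H_1: rank ker ∂_1 − rank ∂_2 = (27 − 8) − 18 = 1, and ∂_2 has invariant factor 2 > 1, so H_1 ≅ Z × Z/2.
  H_2: rank ker ∂_2 − rank ∂_3 = (18 − 18) − 0 = 0, and there is no ∂_3, so H_2 ≅ 0.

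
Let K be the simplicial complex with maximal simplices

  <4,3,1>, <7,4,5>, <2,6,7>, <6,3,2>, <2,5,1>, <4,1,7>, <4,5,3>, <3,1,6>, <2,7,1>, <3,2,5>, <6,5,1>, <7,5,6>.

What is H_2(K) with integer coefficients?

H_2 = 0.

K has 7 vertices, 18 edges, 12 triangles.
rank ∂_2 = 12, rank ∂_3 = 0 ⇒ b_2 = 12 − 12 − 0 = 0. So H_2 = 0.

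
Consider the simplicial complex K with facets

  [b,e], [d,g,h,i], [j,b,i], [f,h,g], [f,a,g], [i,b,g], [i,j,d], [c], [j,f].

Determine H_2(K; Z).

Take the total order a < b < c < d < e < f < g < h < i < j on the vertex set. Then K (dimension 3) consists of the simplices:

  0-simplices (10): a, b, c, d, e, f, g, h, i, j
  1-simplices (17): af, ag, be, bg, bi, bj, dg, dh, di, dj, fg, fh, fj, gh, gi, hi, ij
  2-simplices (9): afg, bgi, bij, dgh, dgi, dhi, dij, fgh, ghi
  3-simplices (1): dghi

Hence C_0 ≅ Z^10, C_1 ≅ Z^17, C_2 ≅ Z^9, C_3 ≅ Z^1.

∂_1: C_1 → C_0 is given by ∂[p,q] = [q] − [p]. For instance
  ∂gh = h − g.
The 10×17 boundary matrix has rank 8 and Smith normal form diag(1,1,1,1,1,1,1,1).

∂_2: C_2 → C_1 sends each 2-simplex [p,q,r] to [q,r] − [p,r] + [p,q]. For instance
  ∂fgh = gh − fh + fg,
  ∂dhi = hi − di + dh.
The 17×9 boundary matrix has rank 8 and Smith normal form diag(1,1,1,1,1,1,1,1).

∂_3: C_3 → C_2 sends each 3-simplex σ to the alternating sum Σ_i (−1)^i (σ with its i-th vertex removed). For instance
  ∂dghi = ghi − dhi + dgi − dgh.
The 9×1 boundary matrix has rank 1 and Smith normal form diag(1).

Reading off H_k = ker ∂_k / im ∂_{k+1}:

  H_2: rank ker ∂_2 − rank ∂_3 = (9 − 8) − 1 = 0, and the invariant factors of ∂_3 are all 1, so H_2 ≅ 0.

H_2 ≅ 0.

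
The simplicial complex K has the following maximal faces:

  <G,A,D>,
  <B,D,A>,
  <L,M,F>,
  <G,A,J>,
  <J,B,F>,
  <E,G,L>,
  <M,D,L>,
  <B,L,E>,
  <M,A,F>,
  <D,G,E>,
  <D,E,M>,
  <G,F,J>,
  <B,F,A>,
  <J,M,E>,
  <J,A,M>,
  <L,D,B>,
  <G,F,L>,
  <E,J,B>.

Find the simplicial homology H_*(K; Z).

H_0 ≅ Z,  H_1 ≅ Z × Z/2,  H_2 = 0.

Fix the vertex order A < B < D < E < F < G < J < L < M and write every simplex with vertices in increasing order. Then dim K = 2 and the simplices of K are:

  0-simplices (9): A, B, D, E, F, G, J, L, M
  1-simplices (27): AB, AD, AF, AG, AJ, AM, BD, BE, BF, BJ, BL, DE, DG, DL, DM, EG, EJ, EL, EM, FG, FJ, FL, FM, GJ, GL, JM, LM
  2-simplices (18): ABD, ABF, ADG, AFM, AGJ, AJM, BDL, BEJ, BEL, BFJ, DEG, DEM, DLM, EGL, EJM, FGJ, FGL, FLM

so the chain groups are C_0 ≅ Z^9, C_1 ≅ Z^27, C_2 ≅ Z^18.

Boundary ∂_1: C_1 → C_0 is given by ∂[p,q] = [q] − [p]. For instance
  ∂GJ = J − G.
This gives a 9×27 integer matrix of rank 8; reducing to Smith normal form yields diagonal entries (1,1,1,1,1,1,1,1).

Boundary ∂_2: C_2 → C_1 maps a triangle to the signed sum of its edges. For instance
  ∂FGJ = GJ − FJ + FG,
  ∂BFJ = FJ − BJ + BF.
The 27×18 boundary matrix has rank 18 and Smith normal form diag(1,1,1,1,1,1,1,1,1,1,1,1,1,1,1,1,1,2).

From H_k ≅ ker(∂_k) / im(∂_{k+1}) we obtain:

  H_0: rank C_0 − rank ∂_1 = 9 − 8 = 1, and the invariant factors of ∂_1 are all 1, so H_0 ≅ Z.
  H_1: rank ker ∂_1 − rank ∂_2 = (27 − 8) − 18 = 1, and ∂_2 has invariant factor 2 > 1, so H_1 ≅ Z × Z/2.
  H_2: rank ker ∂_2 − rank ∂_3 = (18 − 18) − 0 = 0, and there is no ∂_3, so H_2 ≅ 0.

As a check, the Euler characteristic is 9 − 27 + 18 = 0, which agrees with 1 − 1 + 0 = 0.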